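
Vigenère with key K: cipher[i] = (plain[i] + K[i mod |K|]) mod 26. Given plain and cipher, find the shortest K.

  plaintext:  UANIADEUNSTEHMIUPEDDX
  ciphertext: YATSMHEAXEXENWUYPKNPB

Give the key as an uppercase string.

EAGKM

  i= 0: Y-U =  4 → E
  i= 1: A-A =  0 → A
  i= 2: T-N =  6 → G
  i= 3: S-I = 10 → K
  i= 4: M-A = 12 → M
  i= 5: H-D =  4 → E
  i= 6: E-E =  0 → A
  i= 7: A-U =  6 → G
  i= 8: X-N = 10 → K
  i= 9: E-S = 12 → M
  i=10: X-T =  4 → E
  i=11: E-E =  0 → A
  i=12: N-H =  6 → G
  i=13: W-M = 10 → K
  i=14: U-I = 12 → M
  i=15: Y-U =  4 → E
  i=16: P-P =  0 → A
  i=17: K-E =  6 → G
  i=18: N-D = 10 → K
  i=19: P-D = 12 → M
  i=20: B-X =  4 → E
  shifts repeat with period 5: EAGKM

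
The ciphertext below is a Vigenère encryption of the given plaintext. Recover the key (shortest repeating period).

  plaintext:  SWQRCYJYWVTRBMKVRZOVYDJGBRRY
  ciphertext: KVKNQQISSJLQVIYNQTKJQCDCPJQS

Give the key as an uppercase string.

  i= 0: K-S = 18 → S
  i= 1: V-W = 25 → Z
  i= 2: K-Q = 20 → U
  i= 3: N-R = 22 → W
  i= 4: Q-C = 14 → O
  i= 5: Q-Y = 18 → S
  i= 6: I-J = 25 → Z
  i= 7: S-Y = 20 → U
  i= 8: S-W = 22 → W
  i= 9: J-V = 14 → O
  i=10: L-T = 18 → S
  i=11: Q-R = 25 → Z
  i=12: V-B = 20 → U
  i=13: I-M = 22 → W
  i=14: Y-K = 14 → O
  i=15: N-V = 18 → S
  i=16: Q-R = 25 → Z
  i=17: T-Z = 20 → U
  i=18: K-O = 22 → W
  i=19: J-V = 14 → O
  i=20: Q-Y = 18 → S
  i=21: C-D = 25 → Z
  i=22: D-J = 20 → U
  i=23: C-G = 22 → W
  i=24: P-B = 14 → O
  i=25: J-R = 18 → S
  i=26: Q-R = 25 → Z
  i=27: S-Y = 20 → U
  shifts repeat with period 5: SZUWO

SZUWO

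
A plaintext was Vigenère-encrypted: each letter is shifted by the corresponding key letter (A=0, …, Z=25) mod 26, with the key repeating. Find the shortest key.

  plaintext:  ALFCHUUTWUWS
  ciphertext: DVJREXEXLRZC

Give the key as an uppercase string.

DKEPX

  i= 0: D-A =  3 → D
  i= 1: V-L = 10 → K
  i= 2: J-F =  4 → E
  i= 3: R-C = 15 → P
  i= 4: E-H = 23 → X
  i= 5: X-U =  3 → D
  i= 6: E-U = 10 → K
  i= 7: X-T =  4 → E
  i= 8: L-W = 15 → P
  i= 9: R-U = 23 → X
  i=10: Z-W =  3 → D
  i=11: C-S = 10 → K
  shifts repeat with period 5: DKEPX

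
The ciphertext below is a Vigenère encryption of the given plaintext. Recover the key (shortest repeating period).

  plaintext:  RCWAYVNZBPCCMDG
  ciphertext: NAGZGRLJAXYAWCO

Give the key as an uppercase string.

  i= 0: N-R = 22 → W
  i= 1: A-C = 24 → Y
  i= 2: G-W = 10 → K
  i= 3: Z-A = 25 → Z
  i= 4: G-Y =  8 → I
  i= 5: R-V = 22 → W
  i= 6: L-N = 24 → Y
  i= 7: J-Z = 10 → K
  i= 8: A-B = 25 → Z
  i= 9: X-P =  8 → I
  i=10: Y-C = 22 → W
  i=11: A-C = 24 → Y
  i=12: W-M = 10 → K
  i=13: C-D = 25 → Z
  i=14: O-G =  8 → I
  shifts repeat with period 5: WYKZI

WYKZI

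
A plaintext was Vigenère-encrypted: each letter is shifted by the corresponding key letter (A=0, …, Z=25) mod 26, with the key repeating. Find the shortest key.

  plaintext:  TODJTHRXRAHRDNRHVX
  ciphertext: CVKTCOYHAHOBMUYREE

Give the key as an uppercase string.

  i= 0: C-T =  9 → J
  i= 1: V-O =  7 → H
  i= 2: K-D =  7 → H
  i= 3: T-J = 10 → K
  i= 4: C-T =  9 → J
  i= 5: O-H =  7 → H
  i= 6: Y-R =  7 → H
  i= 7: H-X = 10 → K
  i= 8: A-R =  9 → J
  i= 9: H-A =  7 → H
  i=10: O-H =  7 → H
  i=11: B-R = 10 → K
  i=12: M-D =  9 → J
  i=13: U-N =  7 → H
  i=14: Y-R =  7 → H
  i=15: R-H = 10 → K
  i=16: E-V =  9 → J
  i=17: E-X =  7 → H
  shifts repeat with period 4: JHHK

JHHK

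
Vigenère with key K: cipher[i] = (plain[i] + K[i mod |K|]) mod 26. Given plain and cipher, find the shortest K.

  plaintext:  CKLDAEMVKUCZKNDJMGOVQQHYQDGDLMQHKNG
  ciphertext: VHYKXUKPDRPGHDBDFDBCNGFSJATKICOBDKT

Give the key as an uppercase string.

  i= 0: V-C = 19 → T
  i= 1: H-K = 23 → X
  i= 2: Y-L = 13 → N
  i= 3: K-D =  7 → H
  i= 4: X-A = 23 → X
  i= 5: U-E = 16 → Q
  i= 6: K-M = 24 → Y
  i= 7: P-V = 20 → U
  i= 8: D-K = 19 → T
  i= 9: R-U = 23 → X
  i=10: P-C = 13 → N
  i=11: G-Z =  7 → H
  i=12: H-K = 23 → X
  i=13: D-N = 16 → Q
  i=14: B-D = 24 → Y
  i=15: D-J = 20 → U
  i=16: F-M = 19 → T
  i=17: D-G = 23 → X
  i=18: B-O = 13 → N
  i=19: C-V =  7 → H
  i=20: N-Q = 23 → X
  i=21: G-Q = 16 → Q
  i=22: F-H = 24 → Y
  i=23: S-Y = 20 → U
  i=24: J-Q = 19 → T
  i=25: A-D = 23 → X
  i=26: T-G = 13 → N
  i=27: K-D =  7 → H
  i=28: I-L = 23 → X
  i=29: C-M = 16 → Q
  i=30: O-Q = 24 → Y
  i=31: B-H = 20 → U
  i=32: D-K = 19 → T
  i=33: K-N = 23 → X
  i=34: T-G = 13 → N
  shifts repeat with period 8: TXNHXQYU

TXNHXQYU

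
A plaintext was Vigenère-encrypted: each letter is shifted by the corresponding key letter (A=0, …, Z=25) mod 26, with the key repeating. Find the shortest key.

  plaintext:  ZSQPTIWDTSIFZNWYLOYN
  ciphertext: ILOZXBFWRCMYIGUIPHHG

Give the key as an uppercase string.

  i= 0: I-Z =  9 → J
  i= 1: L-S = 19 → T
  i= 2: O-Q = 24 → Y
  i= 3: Z-P = 10 → K
  i= 4: X-T =  4 → E
  i= 5: B-I = 19 → T
  i= 6: F-W =  9 → J
  i= 7: W-D = 19 → T
  i= 8: R-T = 24 → Y
  i= 9: C-S = 10 → K
  i=10: M-I =  4 → E
  i=11: Y-F = 19 → T
  i=12: I-Z =  9 → J
  i=13: G-N = 19 → T
  i=14: U-W = 24 → Y
  i=15: I-Y = 10 → K
  i=16: P-L =  4 → E
  i=17: H-O = 19 → T
  i=18: H-Y =  9 → J
  i=19: G-N = 19 → T
  shifts repeat with period 6: JTYKET

JTYKET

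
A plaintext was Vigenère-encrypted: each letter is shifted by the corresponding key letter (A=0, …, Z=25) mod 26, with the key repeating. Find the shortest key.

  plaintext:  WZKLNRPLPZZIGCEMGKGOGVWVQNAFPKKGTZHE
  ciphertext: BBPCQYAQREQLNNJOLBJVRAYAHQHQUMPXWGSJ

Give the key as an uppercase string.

  i= 0: B-W =  5 → F
  i= 1: B-Z =  2 → C
  i= 2: P-K =  5 → F
  i= 3: C-L = 17 → R
  i= 4: Q-N =  3 → D
  i= 5: Y-R =  7 → H
  i= 6: A-P = 11 → L
  i= 7: Q-L =  5 → F
  i= 8: R-P =  2 → C
  i= 9: E-Z =  5 → F
  i=10: Q-Z = 17 → R
  i=11: L-I =  3 → D
  i=12: N-G =  7 → H
  i=13: N-C = 11 → L
  i=14: J-E =  5 → F
  i=15: O-M =  2 → C
  i=16: L-G =  5 → F
  i=17: B-K = 17 → R
  i=18: J-G =  3 → D
  i=19: V-O =  7 → H
  i=20: R-G = 11 → L
  i=21: A-V =  5 → F
  i=22: Y-W =  2 → C
  i=23: A-V =  5 → F
  i=24: H-Q = 17 → R
  i=25: Q-N =  3 → D
  i=26: H-A =  7 → H
  i=27: Q-F = 11 → L
  i=28: U-P =  5 → F
  i=29: M-K =  2 → C
  i=30: P-K =  5 → F
  i=31: X-G = 17 → R
  i=32: W-T =  3 → D
  i=33: G-Z =  7 → H
  i=34: S-H = 11 → L
  i=35: J-E =  5 → F
  shifts repeat with period 7: FCFRDHL

FCFRDHL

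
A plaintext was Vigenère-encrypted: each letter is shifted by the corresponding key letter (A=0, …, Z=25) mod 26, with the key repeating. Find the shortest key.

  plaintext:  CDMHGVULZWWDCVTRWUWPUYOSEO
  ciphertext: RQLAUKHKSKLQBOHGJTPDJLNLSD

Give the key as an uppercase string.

PNZTO

  i= 0: R-C = 15 → P
  i= 1: Q-D = 13 → N
  i= 2: L-M = 25 → Z
  i= 3: A-H = 19 → T
  i= 4: U-G = 14 → O
  i= 5: K-V = 15 → P
  i= 6: H-U = 13 → N
  i= 7: K-L = 25 → Z
  i= 8: S-Z = 19 → T
  i= 9: K-W = 14 → O
  i=10: L-W = 15 → P
  i=11: Q-D = 13 → N
  i=12: B-C = 25 → Z
  i=13: O-V = 19 → T
  i=14: H-T = 14 → O
  i=15: G-R = 15 → P
  i=16: J-W = 13 → N
  i=17: T-U = 25 → Z
  i=18: P-W = 19 → T
  i=19: D-P = 14 → O
  i=20: J-U = 15 → P
  i=21: L-Y = 13 → N
  i=22: N-O = 25 → Z
  i=23: L-S = 19 → T
  i=24: S-E = 14 → O
  i=25: D-O = 15 → P
  shifts repeat with period 5: PNZTO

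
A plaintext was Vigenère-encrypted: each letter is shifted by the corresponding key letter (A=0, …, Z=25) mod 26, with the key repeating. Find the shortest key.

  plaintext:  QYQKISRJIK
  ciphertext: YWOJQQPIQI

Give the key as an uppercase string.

IYYZ

  i= 0: Y-Q =  8 → I
  i= 1: W-Y = 24 → Y
  i= 2: O-Q = 24 → Y
  i= 3: J-K = 25 → Z
  i= 4: Q-I =  8 → I
  i= 5: Q-S = 24 → Y
  i= 6: P-R = 24 → Y
  i= 7: I-J = 25 → Z
  i= 8: Q-I =  8 → I
  i= 9: I-K = 24 → Y
  shifts repeat with period 4: IYYZ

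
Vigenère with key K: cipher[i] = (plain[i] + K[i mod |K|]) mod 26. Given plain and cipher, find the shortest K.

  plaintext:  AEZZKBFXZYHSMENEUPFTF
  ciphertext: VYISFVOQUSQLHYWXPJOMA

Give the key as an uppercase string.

  i= 0: V-A = 21 → V
  i= 1: Y-E = 20 → U
  i= 2: I-Z =  9 → J
  i= 3: S-Z = 19 → T
  i= 4: F-K = 21 → V
  i= 5: V-B = 20 → U
  i= 6: O-F =  9 → J
  i= 7: Q-X = 19 → T
  i= 8: U-Z = 21 → V
  i= 9: S-Y = 20 → U
  i=10: Q-H =  9 → J
  i=11: L-S = 19 → T
  i=12: H-M = 21 → V
  i=13: Y-E = 20 → U
  i=14: W-N =  9 → J
  i=15: X-E = 19 → T
  i=16: P-U = 21 → V
  i=17: J-P = 20 → U
  i=18: O-F =  9 → J
  i=19: M-T = 19 → T
  i=20: A-F = 21 → V
  shifts repeat with period 4: VUJT

VUJT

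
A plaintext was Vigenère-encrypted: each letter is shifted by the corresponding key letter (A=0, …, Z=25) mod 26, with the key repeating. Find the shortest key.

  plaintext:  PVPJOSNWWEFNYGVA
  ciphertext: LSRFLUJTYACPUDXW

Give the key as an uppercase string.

WXC

  i= 0: L-P = 22 → W
  i= 1: S-V = 23 → X
  i= 2: R-P =  2 → C
  i= 3: F-J = 22 → W
  i= 4: L-O = 23 → X
  i= 5: U-S =  2 → C
  i= 6: J-N = 22 → W
  i= 7: T-W = 23 → X
  i= 8: Y-W =  2 → C
  i= 9: A-E = 22 → W
  i=10: C-F = 23 → X
  i=11: P-N =  2 → C
  i=12: U-Y = 22 → W
  i=13: D-G = 23 → X
  i=14: X-V =  2 → C
  i=15: W-A = 22 → W
  shifts repeat with period 3: WXC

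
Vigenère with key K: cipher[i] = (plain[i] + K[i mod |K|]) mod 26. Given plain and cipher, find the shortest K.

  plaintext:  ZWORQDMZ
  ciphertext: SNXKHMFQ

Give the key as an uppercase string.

  i= 0: S-Z = 19 → T
  i= 1: N-W = 17 → R
  i= 2: X-O =  9 → J
  i= 3: K-R = 19 → T
  i= 4: H-Q = 17 → R
  i= 5: M-D =  9 → J
  i= 6: F-M = 19 → T
  i= 7: Q-Z = 17 → R
  shifts repeat with period 3: TRJ

TRJ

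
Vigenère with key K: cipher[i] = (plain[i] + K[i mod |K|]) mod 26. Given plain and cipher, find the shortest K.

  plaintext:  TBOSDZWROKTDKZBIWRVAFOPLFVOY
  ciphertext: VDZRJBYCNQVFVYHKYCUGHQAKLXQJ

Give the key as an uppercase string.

  i= 0: V-T =  2 → C
  i= 1: D-B =  2 → C
  i= 2: Z-O = 11 → L
  i= 3: R-S = 25 → Z
  i= 4: J-D =  6 → G
  i= 5: B-Z =  2 → C
  i= 6: Y-W =  2 → C
  i= 7: C-R = 11 → L
  i= 8: N-O = 25 → Z
  i= 9: Q-K =  6 → G
  i=10: V-T =  2 → C
  i=11: F-D =  2 → C
  i=12: V-K = 11 → L
  i=13: Y-Z = 25 → Z
  i=14: H-B =  6 → G
  i=15: K-I =  2 → C
  i=16: Y-W =  2 → C
  i=17: C-R = 11 → L
  i=18: U-V = 25 → Z
  i=19: G-A =  6 → G
  i=20: H-F =  2 → C
  i=21: Q-O =  2 → C
  i=22: A-P = 11 → L
  i=23: K-L = 25 → Z
  i=24: L-F =  6 → G
  i=25: X-V =  2 → C
  i=26: Q-O =  2 → C
  i=27: J-Y = 11 → L
  shifts repeat with period 5: CCLZG

CCLZG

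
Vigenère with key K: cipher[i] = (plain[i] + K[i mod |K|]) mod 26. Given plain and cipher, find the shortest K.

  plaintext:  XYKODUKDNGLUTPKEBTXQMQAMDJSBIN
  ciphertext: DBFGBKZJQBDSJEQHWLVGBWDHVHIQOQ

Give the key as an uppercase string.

GDVSYQP

  i= 0: D-X =  6 → G
  i= 1: B-Y =  3 → D
  i= 2: F-K = 21 → V
  i= 3: G-O = 18 → S
  i= 4: B-D = 24 → Y
  i= 5: K-U = 16 → Q
  i= 6: Z-K = 15 → P
  i= 7: J-D =  6 → G
  i= 8: Q-N =  3 → D
  i= 9: B-G = 21 → V
  i=10: D-L = 18 → S
  i=11: S-U = 24 → Y
  i=12: J-T = 16 → Q
  i=13: E-P = 15 → P
  i=14: Q-K =  6 → G
  i=15: H-E =  3 → D
  i=16: W-B = 21 → V
  i=17: L-T = 18 → S
  i=18: V-X = 24 → Y
  i=19: G-Q = 16 → Q
  i=20: B-M = 15 → P
  i=21: W-Q =  6 → G
  i=22: D-A =  3 → D
  i=23: H-M = 21 → V
  i=24: V-D = 18 → S
  i=25: H-J = 24 → Y
  i=26: I-S = 16 → Q
  i=27: Q-B = 15 → P
  i=28: O-I =  6 → G
  i=29: Q-N =  3 → D
  shifts repeat with period 7: GDVSYQP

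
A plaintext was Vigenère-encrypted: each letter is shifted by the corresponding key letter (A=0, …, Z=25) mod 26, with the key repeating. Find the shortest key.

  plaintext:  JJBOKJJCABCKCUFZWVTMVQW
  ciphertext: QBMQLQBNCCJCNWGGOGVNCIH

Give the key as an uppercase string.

  i= 0: Q-J =  7 → H
  i= 1: B-J = 18 → S
  i= 2: M-B = 11 → L
  i= 3: Q-O =  2 → C
  i= 4: L-K =  1 → B
  i= 5: Q-J =  7 → H
  i= 6: B-J = 18 → S
  i= 7: N-C = 11 → L
  i= 8: C-A =  2 → C
  i= 9: C-B =  1 → B
  i=10: J-C =  7 → H
  i=11: C-K = 18 → S
  i=12: N-C = 11 → L
  i=13: W-U =  2 → C
  i=14: G-F =  1 → B
  i=15: G-Z =  7 → H
  i=16: O-W = 18 → S
  i=17: G-V = 11 → L
  i=18: V-T =  2 → C
  i=19: N-M =  1 → B
  i=20: C-V =  7 → H
  i=21: I-Q = 18 → S
  i=22: H-W = 11 → L
  shifts repeat with period 5: HSLCB

HSLCB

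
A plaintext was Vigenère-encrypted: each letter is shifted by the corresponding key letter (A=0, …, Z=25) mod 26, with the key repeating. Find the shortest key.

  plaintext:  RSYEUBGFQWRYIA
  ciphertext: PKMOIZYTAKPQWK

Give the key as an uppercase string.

YSOKO

  i= 0: P-R = 24 → Y
  i= 1: K-S = 18 → S
  i= 2: M-Y = 14 → O
  i= 3: O-E = 10 → K
  i= 4: I-U = 14 → O
  i= 5: Z-B = 24 → Y
  i= 6: Y-G = 18 → S
  i= 7: T-F = 14 → O
  i= 8: A-Q = 10 → K
  i= 9: K-W = 14 → O
  i=10: P-R = 24 → Y
  i=11: Q-Y = 18 → S
  i=12: W-I = 14 → O
  i=13: K-A = 10 → K
  shifts repeat with period 5: YSOKO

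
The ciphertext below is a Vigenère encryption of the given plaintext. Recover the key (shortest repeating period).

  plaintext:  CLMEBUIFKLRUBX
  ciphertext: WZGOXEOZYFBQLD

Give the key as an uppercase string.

  i= 0: W-C = 20 → U
  i= 1: Z-L = 14 → O
  i= 2: G-M = 20 → U
  i= 3: O-E = 10 → K
  i= 4: X-B = 22 → W
  i= 5: E-U = 10 → K
  i= 6: O-I =  6 → G
  i= 7: Z-F = 20 → U
  i= 8: Y-K = 14 → O
  i= 9: F-L = 20 → U
  i=10: B-R = 10 → K
  i=11: Q-U = 22 → W
  i=12: L-B = 10 → K
  i=13: D-X =  6 → G
  shifts repeat with period 7: UOUKWKG

UOUKWKG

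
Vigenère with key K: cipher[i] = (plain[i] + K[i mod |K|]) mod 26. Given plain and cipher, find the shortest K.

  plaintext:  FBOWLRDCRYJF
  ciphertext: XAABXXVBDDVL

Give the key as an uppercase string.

  i= 0: X-F = 18 → S
  i= 1: A-B = 25 → Z
  i= 2: A-O = 12 → M
  i= 3: B-W =  5 → F
  i= 4: X-L = 12 → M
  i= 5: X-R =  6 → G
  i= 6: V-D = 18 → S
  i= 7: B-C = 25 → Z
  i= 8: D-R = 12 → M
  i= 9: D-Y =  5 → F
  i=10: V-J = 12 → M
  i=11: L-F =  6 → G
  shifts repeat with period 6: SZMFMG

SZMFMG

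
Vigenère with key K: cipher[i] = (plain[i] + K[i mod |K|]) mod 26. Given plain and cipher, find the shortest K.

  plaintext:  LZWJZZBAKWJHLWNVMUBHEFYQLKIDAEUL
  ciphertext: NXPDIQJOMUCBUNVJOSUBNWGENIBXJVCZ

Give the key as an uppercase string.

CYTUJRIO

  i= 0: N-L =  2 → C
  i= 1: X-Z = 24 → Y
  i= 2: P-W = 19 → T
  i= 3: D-J = 20 → U
  i= 4: I-Z =  9 → J
  i= 5: Q-Z = 17 → R
  i= 6: J-B =  8 → I
  i= 7: O-A = 14 → O
  i= 8: M-K =  2 → C
  i= 9: U-W = 24 → Y
  i=10: C-J = 19 → T
  i=11: B-H = 20 → U
  i=12: U-L =  9 → J
  i=13: N-W = 17 → R
  i=14: V-N =  8 → I
  i=15: J-V = 14 → O
  i=16: O-M =  2 → C
  i=17: S-U = 24 → Y
  i=18: U-B = 19 → T
  i=19: B-H = 20 → U
  i=20: N-E =  9 → J
  i=21: W-F = 17 → R
  i=22: G-Y =  8 → I
  i=23: E-Q = 14 → O
  i=24: N-L =  2 → C
  i=25: I-K = 24 → Y
  i=26: B-I = 19 → T
  i=27: X-D = 20 → U
  i=28: J-A =  9 → J
  i=29: V-E = 17 → R
  i=30: C-U =  8 → I
  i=31: Z-L = 14 → O
  shifts repeat with period 8: CYTUJRIO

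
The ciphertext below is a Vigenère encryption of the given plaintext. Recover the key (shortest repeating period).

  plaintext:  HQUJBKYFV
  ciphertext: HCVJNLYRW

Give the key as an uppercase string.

  i= 0: H-H =  0 → A
  i= 1: C-Q = 12 → M
  i= 2: V-U =  1 → B
  i= 3: J-J =  0 → A
  i= 4: N-B = 12 → M
  i= 5: L-K =  1 → B
  i= 6: Y-Y =  0 → A
  i= 7: R-F = 12 → M
  i= 8: W-V =  1 → B
  shifts repeat with period 3: AMB

AMB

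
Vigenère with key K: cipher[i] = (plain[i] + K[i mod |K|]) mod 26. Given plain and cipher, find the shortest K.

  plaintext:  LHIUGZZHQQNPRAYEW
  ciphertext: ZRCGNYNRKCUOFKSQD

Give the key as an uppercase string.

  i= 0: Z-L = 14 → O
  i= 1: R-H = 10 → K
  i= 2: C-I = 20 → U
  i= 3: G-U = 12 → M
  i= 4: N-G =  7 → H
  i= 5: Y-Z = 25 → Z
  i= 6: N-Z = 14 → O
  i= 7: R-H = 10 → K
  i= 8: K-Q = 20 → U
  i= 9: C-Q = 12 → M
  i=10: U-N =  7 → H
  i=11: O-P = 25 → Z
  i=12: F-R = 14 → O
  i=13: K-A = 10 → K
  i=14: S-Y = 20 → U
  i=15: Q-E = 12 → M
  i=16: D-W =  7 → H
  shifts repeat with period 6: OKUMHZ

OKUMHZ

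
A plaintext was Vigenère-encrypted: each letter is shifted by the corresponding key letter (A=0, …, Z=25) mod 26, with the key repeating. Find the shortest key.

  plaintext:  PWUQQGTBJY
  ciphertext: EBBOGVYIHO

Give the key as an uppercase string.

  i= 0: E-P = 15 → P
  i= 1: B-W =  5 → F
  i= 2: B-U =  7 → H
  i= 3: O-Q = 24 → Y
  i= 4: G-Q = 16 → Q
  i= 5: V-G = 15 → P
  i= 6: Y-T =  5 → F
  i= 7: I-B =  7 → H
  i= 8: H-J = 24 → Y
  i= 9: O-Y = 16 → Q
  shifts repeat with period 5: PFHYQ

PFHYQ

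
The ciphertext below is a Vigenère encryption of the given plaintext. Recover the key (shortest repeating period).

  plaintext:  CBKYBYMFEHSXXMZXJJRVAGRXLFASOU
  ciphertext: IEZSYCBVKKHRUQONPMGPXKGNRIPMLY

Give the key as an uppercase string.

  i= 0: I-C =  6 → G
  i= 1: E-B =  3 → D
  i= 2: Z-K = 15 → P
  i= 3: S-Y = 20 → U
  i= 4: Y-B = 23 → X
  i= 5: C-Y =  4 → E
  i= 6: B-M = 15 → P
  i= 7: V-F = 16 → Q
  i= 8: K-E =  6 → G
  i= 9: K-H =  3 → D
  i=10: H-S = 15 → P
  i=11: R-X = 20 → U
  i=12: U-X = 23 → X
  i=13: Q-M =  4 → E
  i=14: O-Z = 15 → P
  i=15: N-X = 16 → Q
  i=16: P-J =  6 → G
  i=17: M-J =  3 → D
  i=18: G-R = 15 → P
  i=19: P-V = 20 → U
  i=20: X-A = 23 → X
  i=21: K-G =  4 → E
  i=22: G-R = 15 → P
  i=23: N-X = 16 → Q
  i=24: R-L =  6 → G
  i=25: I-F =  3 → D
  i=26: P-A = 15 → P
  i=27: M-S = 20 → U
  i=28: L-O = 23 → X
  i=29: Y-U =  4 → E
  shifts repeat with period 8: GDPUXEPQ

GDPUXEPQ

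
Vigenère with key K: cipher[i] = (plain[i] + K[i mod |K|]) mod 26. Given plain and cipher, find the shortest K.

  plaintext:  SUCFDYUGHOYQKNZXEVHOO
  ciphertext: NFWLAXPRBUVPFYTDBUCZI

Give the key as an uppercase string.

  i= 0: N-S = 21 → V
  i= 1: F-U = 11 → L
  i= 2: W-C = 20 → U
  i= 3: L-F =  6 → G
  i= 4: A-D = 23 → X
  i= 5: X-Y = 25 → Z
  i= 6: P-U = 21 → V
  i= 7: R-G = 11 → L
  i= 8: B-H = 20 → U
  i= 9: U-O =  6 → G
  i=10: V-Y = 23 → X
  i=11: P-Q = 25 → Z
  i=12: F-K = 21 → V
  i=13: Y-N = 11 → L
  i=14: T-Z = 20 → U
  i=15: D-X =  6 → G
  i=16: B-E = 23 → X
  i=17: U-V = 25 → Z
  i=18: C-H = 21 → V
  i=19: Z-O = 11 → L
  i=20: I-O = 20 → U
  shifts repeat with period 6: VLUGXZ

VLUGXZ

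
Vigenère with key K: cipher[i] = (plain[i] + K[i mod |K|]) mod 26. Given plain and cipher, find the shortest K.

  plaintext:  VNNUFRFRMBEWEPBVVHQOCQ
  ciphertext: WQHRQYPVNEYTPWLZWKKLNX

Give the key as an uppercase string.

  i= 0: W-V =  1 → B
  i= 1: Q-N =  3 → D
  i= 2: H-N = 20 → U
  i= 3: R-U = 23 → X
  i= 4: Q-F = 11 → L
  i= 5: Y-R =  7 → H
  i= 6: P-F = 10 → K
  i= 7: V-R =  4 → E
  i= 8: N-M =  1 → B
  i= 9: E-B =  3 → D
  i=10: Y-E = 20 → U
  i=11: T-W = 23 → X
  i=12: P-E = 11 → L
  i=13: W-P =  7 → H
  i=14: L-B = 10 → K
  i=15: Z-V =  4 → E
  i=16: W-V =  1 → B
  i=17: K-H =  3 → D
  i=18: K-Q = 20 → U
  i=19: L-O = 23 → X
  i=20: N-C = 11 → L
  i=21: X-Q =  7 → H
  shifts repeat with period 8: BDUXLHKE

BDUXLHKE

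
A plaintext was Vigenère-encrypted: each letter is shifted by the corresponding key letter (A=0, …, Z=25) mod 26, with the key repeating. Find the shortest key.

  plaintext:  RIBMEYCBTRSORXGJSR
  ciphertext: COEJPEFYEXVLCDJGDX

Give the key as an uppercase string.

LGDX

  i= 0: C-R = 11 → L
  i= 1: O-I =  6 → G
  i= 2: E-B =  3 → D
  i= 3: J-M = 23 → X
  i= 4: P-E = 11 → L
  i= 5: E-Y =  6 → G
  i= 6: F-C =  3 → D
  i= 7: Y-B = 23 → X
  i= 8: E-T = 11 → L
  i= 9: X-R =  6 → G
  i=10: V-S =  3 → D
  i=11: L-O = 23 → X
  i=12: C-R = 11 → L
  i=13: D-X =  6 → G
  i=14: J-G =  3 → D
  i=15: G-J = 23 → X
  i=16: D-S = 11 → L
  i=17: X-R =  6 → G
  shifts repeat with period 4: LGDX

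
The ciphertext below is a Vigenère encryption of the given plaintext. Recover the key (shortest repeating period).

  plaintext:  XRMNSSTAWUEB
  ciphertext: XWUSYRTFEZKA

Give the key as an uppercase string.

  i= 0: X-X =  0 → A
  i= 1: W-R =  5 → F
  i= 2: U-M =  8 → I
  i= 3: S-N =  5 → F
  i= 4: Y-S =  6 → G
  i= 5: R-S = 25 → Z
  i= 6: T-T =  0 → A
  i= 7: F-A =  5 → F
  i= 8: E-W =  8 → I
  i= 9: Z-U =  5 → F
  i=10: K-E =  6 → G
  i=11: A-B = 25 → Z
  shifts repeat with period 6: AFIFGZ

AFIFGZ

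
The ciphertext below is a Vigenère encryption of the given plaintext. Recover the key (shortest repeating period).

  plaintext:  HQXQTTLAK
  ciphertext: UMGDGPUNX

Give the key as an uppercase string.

  i= 0: U-H = 13 → N
  i= 1: M-Q = 22 → W
  i= 2: G-X =  9 → J
  i= 3: D-Q = 13 → N
  i= 4: G-T = 13 → N
  i= 5: P-T = 22 → W
  i= 6: U-L =  9 → J
  i= 7: N-A = 13 → N
  i= 8: X-K = 13 → N
  shifts repeat with period 4: NWJN

NWJN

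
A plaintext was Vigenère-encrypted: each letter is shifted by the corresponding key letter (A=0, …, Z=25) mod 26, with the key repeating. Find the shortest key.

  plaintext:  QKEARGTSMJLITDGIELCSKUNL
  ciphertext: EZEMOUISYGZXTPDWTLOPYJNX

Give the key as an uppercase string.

  i= 0: E-Q = 14 → O
  i= 1: Z-K = 15 → P
  i= 2: E-E =  0 → A
  i= 3: M-A = 12 → M
  i= 4: O-R = 23 → X
  i= 5: U-G = 14 → O
  i= 6: I-T = 15 → P
  i= 7: S-S =  0 → A
  i= 8: Y-M = 12 → M
  i= 9: G-J = 23 → X
  i=10: Z-L = 14 → O
  i=11: X-I = 15 → P
  i=12: T-T =  0 → A
  i=13: P-D = 12 → M
  i=14: D-G = 23 → X
  i=15: W-I = 14 → O
  i=16: T-E = 15 → P
  i=17: L-L =  0 → A
  i=18: O-C = 12 → M
  i=19: P-S = 23 → X
  i=20: Y-K = 14 → O
  i=21: J-U = 15 → P
  i=22: N-N =  0 → A
  i=23: X-L = 12 → M
  shifts repeat with period 5: OPAMX

OPAMX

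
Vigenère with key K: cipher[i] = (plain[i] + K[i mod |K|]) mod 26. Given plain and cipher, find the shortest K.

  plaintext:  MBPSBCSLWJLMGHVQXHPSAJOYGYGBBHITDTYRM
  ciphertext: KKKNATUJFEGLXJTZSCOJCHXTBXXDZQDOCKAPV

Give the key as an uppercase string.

  i= 0: K-M = 24 → Y
  i= 1: K-B =  9 → J
  i= 2: K-P = 21 → V
  i= 3: N-S = 21 → V
  i= 4: A-B = 25 → Z
  i= 5: T-C = 17 → R
  i= 6: U-S =  2 → C
  i= 7: J-L = 24 → Y
  i= 8: F-W =  9 → J
  i= 9: E-J = 21 → V
  i=10: G-L = 21 → V
  i=11: L-M = 25 → Z
  i=12: X-G = 17 → R
  i=13: J-H =  2 → C
  i=14: T-V = 24 → Y
  i=15: Z-Q =  9 → J
  i=16: S-X = 21 → V
  i=17: C-H = 21 → V
  i=18: O-P = 25 → Z
  i=19: J-S = 17 → R
  i=20: C-A =  2 → C
  i=21: H-J = 24 → Y
  i=22: X-O =  9 → J
  i=23: T-Y = 21 → V
  i=24: B-G = 21 → V
  i=25: X-Y = 25 → Z
  i=26: X-G = 17 → R
  i=27: D-B =  2 → C
  i=28: Z-B = 24 → Y
  i=29: Q-H =  9 → J
  i=30: D-I = 21 → V
  i=31: O-T = 21 → V
  i=32: C-D = 25 → Z
  i=33: K-T = 17 → R
  i=34: A-Y =  2 → C
  i=35: P-R = 24 → Y
  i=36: V-M =  9 → J
  shifts repeat with period 7: YJVVZRC

YJVVZRC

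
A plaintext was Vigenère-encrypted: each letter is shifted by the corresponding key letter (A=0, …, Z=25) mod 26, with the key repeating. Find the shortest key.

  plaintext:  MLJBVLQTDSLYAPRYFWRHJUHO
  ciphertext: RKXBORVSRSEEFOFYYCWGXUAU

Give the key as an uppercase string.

FZOATG

  i= 0: R-M =  5 → F
  i= 1: K-L = 25 → Z
  i= 2: X-J = 14 → O
  i= 3: B-B =  0 → A
  i= 4: O-V = 19 → T
  i= 5: R-L =  6 → G
  i= 6: V-Q =  5 → F
  i= 7: S-T = 25 → Z
  i= 8: R-D = 14 → O
  i= 9: S-S =  0 → A
  i=10: E-L = 19 → T
  i=11: E-Y =  6 → G
  i=12: F-A =  5 → F
  i=13: O-P = 25 → Z
  i=14: F-R = 14 → O
  i=15: Y-Y =  0 → A
  i=16: Y-F = 19 → T
  i=17: C-W =  6 → G
  i=18: W-R =  5 → F
  i=19: G-H = 25 → Z
  i=20: X-J = 14 → O
  i=21: U-U =  0 → A
  i=22: A-H = 19 → T
  i=23: U-O =  6 → G
  shifts repeat with period 6: FZOATG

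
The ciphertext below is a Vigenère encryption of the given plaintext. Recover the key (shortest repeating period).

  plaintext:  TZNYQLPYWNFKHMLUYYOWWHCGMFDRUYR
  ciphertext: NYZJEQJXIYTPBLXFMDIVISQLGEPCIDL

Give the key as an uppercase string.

  i= 0: N-T = 20 → U
  i= 1: Y-Z = 25 → Z
  i= 2: Z-N = 12 → M
  i= 3: J-Y = 11 → L
  i= 4: E-Q = 14 → O
  i= 5: Q-L =  5 → F
  i= 6: J-P = 20 → U
  i= 7: X-Y = 25 → Z
  i= 8: I-W = 12 → M
  i= 9: Y-N = 11 → L
  i=10: T-F = 14 → O
  i=11: P-K =  5 → F
  i=12: B-H = 20 → U
  i=13: L-M = 25 → Z
  i=14: X-L = 12 → M
  i=15: F-U = 11 → L
  i=16: M-Y = 14 → O
  i=17: D-Y =  5 → F
  i=18: I-O = 20 → U
  i=19: V-W = 25 → Z
  i=20: I-W = 12 → M
  i=21: S-H = 11 → L
  i=22: Q-C = 14 → O
  i=23: L-G =  5 → F
  i=24: G-M = 20 → U
  i=25: E-F = 25 → Z
  i=26: P-D = 12 → M
  i=27: C-R = 11 → L
  i=28: I-U = 14 → O
  i=29: D-Y =  5 → F
  i=30: L-R = 20 → U
  shifts repeat with period 6: UZMLOF

UZMLOF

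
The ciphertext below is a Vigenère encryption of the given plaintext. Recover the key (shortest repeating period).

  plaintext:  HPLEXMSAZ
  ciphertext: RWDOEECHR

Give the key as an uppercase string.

  i= 0: R-H = 10 → K
  i= 1: W-P =  7 → H
  i= 2: D-L = 18 → S
  i= 3: O-E = 10 → K
  i= 4: E-X =  7 → H
  i= 5: E-M = 18 → S
  i= 6: C-S = 10 → K
  i= 7: H-A =  7 → H
  i= 8: R-Z = 18 → S
  shifts repeat with period 3: KHS

KHS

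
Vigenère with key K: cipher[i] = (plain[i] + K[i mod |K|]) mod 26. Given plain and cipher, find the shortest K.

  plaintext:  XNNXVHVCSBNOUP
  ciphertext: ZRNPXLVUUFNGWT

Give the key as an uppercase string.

CEAS

  i= 0: Z-X =  2 → C
  i= 1: R-N =  4 → E
  i= 2: N-N =  0 → A
  i= 3: P-X = 18 → S
  i= 4: X-V =  2 → C
  i= 5: L-H =  4 → E
  i= 6: V-V =  0 → A
  i= 7: U-C = 18 → S
  i= 8: U-S =  2 → C
  i= 9: F-B =  4 → E
  i=10: N-N =  0 → A
  i=11: G-O = 18 → S
  i=12: W-U =  2 → C
  i=13: T-P =  4 → E
  shifts repeat with period 4: CEAS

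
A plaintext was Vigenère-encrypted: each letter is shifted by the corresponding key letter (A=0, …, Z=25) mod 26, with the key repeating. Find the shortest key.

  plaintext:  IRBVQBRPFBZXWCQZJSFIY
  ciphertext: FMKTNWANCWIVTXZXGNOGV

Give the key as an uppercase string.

  i= 0: F-I = 23 → X
  i= 1: M-R = 21 → V
  i= 2: K-B =  9 → J
  i= 3: T-V = 24 → Y
  i= 4: N-Q = 23 → X
  i= 5: W-B = 21 → V
  i= 6: A-R =  9 → J
  i= 7: N-P = 24 → Y
  i= 8: C-F = 23 → X
  i= 9: W-B = 21 → V
  i=10: I-Z =  9 → J
  i=11: V-X = 24 → Y
  i=12: T-W = 23 → X
  i=13: X-C = 21 → V
  i=14: Z-Q =  9 → J
  i=15: X-Z = 24 → Y
  i=16: G-J = 23 → X
  i=17: N-S = 21 → V
  i=18: O-F =  9 → J
  i=19: G-I = 24 → Y
  i=20: V-Y = 23 → X
  shifts repeat with period 4: XVJY

XVJY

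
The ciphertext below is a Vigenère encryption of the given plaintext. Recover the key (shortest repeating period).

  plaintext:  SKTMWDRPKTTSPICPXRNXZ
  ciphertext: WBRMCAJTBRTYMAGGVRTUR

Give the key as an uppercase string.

  i= 0: W-S =  4 → E
  i= 1: B-K = 17 → R
  i= 2: R-T = 24 → Y
  i= 3: M-M =  0 → A
  i= 4: C-W =  6 → G
  i= 5: A-D = 23 → X
  i= 6: J-R = 18 → S
  i= 7: T-P =  4 → E
  i= 8: B-K = 17 → R
  i= 9: R-T = 24 → Y
  i=10: T-T =  0 → A
  i=11: Y-S =  6 → G
  i=12: M-P = 23 → X
  i=13: A-I = 18 → S
  i=14: G-C =  4 → E
  i=15: G-P = 17 → R
  i=16: V-X = 24 → Y
  i=17: R-R =  0 → A
  i=18: T-N =  6 → G
  i=19: U-X = 23 → X
  i=20: R-Z = 18 → S
  shifts repeat with period 7: ERYAGXS

ERYAGXS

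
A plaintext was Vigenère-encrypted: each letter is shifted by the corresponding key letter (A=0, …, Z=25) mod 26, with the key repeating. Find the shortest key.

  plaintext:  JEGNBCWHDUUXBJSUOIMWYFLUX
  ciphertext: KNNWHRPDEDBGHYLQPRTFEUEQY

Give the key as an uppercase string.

BJHJGPTW

  i= 0: K-J =  1 → B
  i= 1: N-E =  9 → J
  i= 2: N-G =  7 → H
  i= 3: W-N =  9 → J
  i= 4: H-B =  6 → G
  i= 5: R-C = 15 → P
  i= 6: P-W = 19 → T
  i= 7: D-H = 22 → W
  i= 8: E-D =  1 → B
  i= 9: D-U =  9 → J
  i=10: B-U =  7 → H
  i=11: G-X =  9 → J
  i=12: H-B =  6 → G
  i=13: Y-J = 15 → P
  i=14: L-S = 19 → T
  i=15: Q-U = 22 → W
  i=16: P-O =  1 → B
  i=17: R-I =  9 → J
  i=18: T-M =  7 → H
  i=19: F-W =  9 → J
  i=20: E-Y =  6 → G
  i=21: U-F = 15 → P
  i=22: E-L = 19 → T
  i=23: Q-U = 22 → W
  i=24: Y-X =  1 → B
  shifts repeat with period 8: BJHJGPTW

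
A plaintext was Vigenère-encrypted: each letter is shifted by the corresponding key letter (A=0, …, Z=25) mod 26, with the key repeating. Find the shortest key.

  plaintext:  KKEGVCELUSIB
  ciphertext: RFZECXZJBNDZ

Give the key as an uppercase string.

HVVY

  i= 0: R-K =  7 → H
  i= 1: F-K = 21 → V
  i= 2: Z-E = 21 → V
  i= 3: E-G = 24 → Y
  i= 4: C-V =  7 → H
  i= 5: X-C = 21 → V
  i= 6: Z-E = 21 → V
  i= 7: J-L = 24 → Y
  i= 8: B-U =  7 → H
  i= 9: N-S = 21 → V
  i=10: D-I = 21 → V
  i=11: Z-B = 24 → Y
  shifts repeat with period 4: HVVY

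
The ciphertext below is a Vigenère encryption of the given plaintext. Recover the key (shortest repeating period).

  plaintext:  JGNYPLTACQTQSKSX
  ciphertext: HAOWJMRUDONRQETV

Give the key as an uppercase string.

  i= 0: H-J = 24 → Y
  i= 1: A-G = 20 → U
  i= 2: O-N =  1 → B
  i= 3: W-Y = 24 → Y
  i= 4: J-P = 20 → U
  i= 5: M-L =  1 → B
  i= 6: R-T = 24 → Y
  i= 7: U-A = 20 → U
  i= 8: D-C =  1 → B
  i= 9: O-Q = 24 → Y
  i=10: N-T = 20 → U
  i=11: R-Q =  1 → B
  i=12: Q-S = 24 → Y
  i=13: E-K = 20 → U
  i=14: T-S =  1 → B
  i=15: V-X = 24 → Y
  shifts repeat with period 3: YUB

YUB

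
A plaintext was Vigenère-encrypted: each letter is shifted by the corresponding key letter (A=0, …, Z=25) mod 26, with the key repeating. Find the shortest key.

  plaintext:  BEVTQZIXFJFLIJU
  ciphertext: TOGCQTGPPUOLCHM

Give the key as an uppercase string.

SKLJAUY

  i= 0: T-B = 18 → S
  i= 1: O-E = 10 → K
  i= 2: G-V = 11 → L
  i= 3: C-T =  9 → J
  i= 4: Q-Q =  0 → A
  i= 5: T-Z = 20 → U
  i= 6: G-I = 24 → Y
  i= 7: P-X = 18 → S
  i= 8: P-F = 10 → K
  i= 9: U-J = 11 → L
  i=10: O-F =  9 → J
  i=11: L-L =  0 → A
  i=12: C-I = 20 → U
  i=13: H-J = 24 → Y
  i=14: M-U = 18 → S
  shifts repeat with period 7: SKLJAUY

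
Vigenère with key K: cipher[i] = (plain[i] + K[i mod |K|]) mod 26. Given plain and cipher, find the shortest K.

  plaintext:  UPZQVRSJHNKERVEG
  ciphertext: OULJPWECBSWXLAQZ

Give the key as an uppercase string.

UFMT

  i= 0: O-U = 20 → U
  i= 1: U-P =  5 → F
  i= 2: L-Z = 12 → M
  i= 3: J-Q = 19 → T
  i= 4: P-V = 20 → U
  i= 5: W-R =  5 → F
  i= 6: E-S = 12 → M
  i= 7: C-J = 19 → T
  i= 8: B-H = 20 → U
  i= 9: S-N =  5 → F
  i=10: W-K = 12 → M
  i=11: X-E = 19 → T
  i=12: L-R = 20 → U
  i=13: A-V =  5 → F
  i=14: Q-E = 12 → M
  i=15: Z-G = 19 → T
  shifts repeat with period 4: UFMT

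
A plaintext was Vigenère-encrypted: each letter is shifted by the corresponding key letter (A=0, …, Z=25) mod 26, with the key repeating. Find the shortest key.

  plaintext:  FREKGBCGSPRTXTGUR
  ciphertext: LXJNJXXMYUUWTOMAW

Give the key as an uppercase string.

GGFDDWV

  i= 0: L-F =  6 → G
  i= 1: X-R =  6 → G
  i= 2: J-E =  5 → F
  i= 3: N-K =  3 → D
  i= 4: J-G =  3 → D
  i= 5: X-B = 22 → W
  i= 6: X-C = 21 → V
  i= 7: M-G =  6 → G
  i= 8: Y-S =  6 → G
  i= 9: U-P =  5 → F
  i=10: U-R =  3 → D
  i=11: W-T =  3 → D
  i=12: T-X = 22 → W
  i=13: O-T = 21 → V
  i=14: M-G =  6 → G
  i=15: A-U =  6 → G
  i=16: W-R =  5 → F
  shifts repeat with period 7: GGFDDWV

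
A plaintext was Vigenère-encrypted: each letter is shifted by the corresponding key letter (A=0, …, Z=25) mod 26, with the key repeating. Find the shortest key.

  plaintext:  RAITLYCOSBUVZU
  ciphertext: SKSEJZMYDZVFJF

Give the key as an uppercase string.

BKKLY

  i= 0: S-R =  1 → B
  i= 1: K-A = 10 → K
  i= 2: S-I = 10 → K
  i= 3: E-T = 11 → L
  i= 4: J-L = 24 → Y
  i= 5: Z-Y =  1 → B
  i= 6: M-C = 10 → K
  i= 7: Y-O = 10 → K
  i= 8: D-S = 11 → L
  i= 9: Z-B = 24 → Y
  i=10: V-U =  1 → B
  i=11: F-V = 10 → K
  i=12: J-Z = 10 → K
  i=13: F-U = 11 → L
  shifts repeat with period 5: BKKLY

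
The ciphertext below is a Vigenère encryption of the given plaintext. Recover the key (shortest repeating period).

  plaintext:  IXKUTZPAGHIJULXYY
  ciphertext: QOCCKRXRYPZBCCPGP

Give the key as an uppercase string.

  i= 0: Q-I =  8 → I
  i= 1: O-X = 17 → R
  i= 2: C-K = 18 → S
  i= 3: C-U =  8 → I
  i= 4: K-T = 17 → R
  i= 5: R-Z = 18 → S
  i= 6: X-P =  8 → I
  i= 7: R-A = 17 → R
  i= 8: Y-G = 18 → S
  i= 9: P-H =  8 → I
  i=10: Z-I = 17 → R
  i=11: B-J = 18 → S
  i=12: C-U =  8 → I
  i=13: C-L = 17 → R
  i=14: P-X = 18 → S
  i=15: G-Y =  8 → I
  i=16: P-Y = 17 → R
  shifts repeat with period 3: IRS

IRS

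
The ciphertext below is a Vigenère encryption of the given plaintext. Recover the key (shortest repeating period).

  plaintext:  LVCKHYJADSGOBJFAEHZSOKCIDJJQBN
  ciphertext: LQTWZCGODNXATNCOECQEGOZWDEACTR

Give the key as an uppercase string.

AVRMSEXO

  i= 0: L-L =  0 → A
  i= 1: Q-V = 21 → V
  i= 2: T-C = 17 → R
  i= 3: W-K = 12 → M
  i= 4: Z-H = 18 → S
  i= 5: C-Y =  4 → E
  i= 6: G-J = 23 → X
  i= 7: O-A = 14 → O
  i= 8: D-D =  0 → A
  i= 9: N-S = 21 → V
  i=10: X-G = 17 → R
  i=11: A-O = 12 → M
  i=12: T-B = 18 → S
  i=13: N-J =  4 → E
  i=14: C-F = 23 → X
  i=15: O-A = 14 → O
  i=16: E-E =  0 → A
  i=17: C-H = 21 → V
  i=18: Q-Z = 17 → R
  i=19: E-S = 12 → M
  i=20: G-O = 18 → S
  i=21: O-K =  4 → E
  i=22: Z-C = 23 → X
  i=23: W-I = 14 → O
  i=24: D-D =  0 → A
  i=25: E-J = 21 → V
  i=26: A-J = 17 → R
  i=27: C-Q = 12 → M
  i=28: T-B = 18 → S
  i=29: R-N =  4 → E
  shifts repeat with period 8: AVRMSEXO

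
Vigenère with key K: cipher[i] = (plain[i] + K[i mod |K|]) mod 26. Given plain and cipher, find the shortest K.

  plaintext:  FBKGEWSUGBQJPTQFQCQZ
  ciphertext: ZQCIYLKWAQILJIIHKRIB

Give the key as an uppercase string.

UPSC

  i= 0: Z-F = 20 → U
  i= 1: Q-B = 15 → P
  i= 2: C-K = 18 → S
  i= 3: I-G =  2 → C
  i= 4: Y-E = 20 → U
  i= 5: L-W = 15 → P
  i= 6: K-S = 18 → S
  i= 7: W-U =  2 → C
  i= 8: A-G = 20 → U
  i= 9: Q-B = 15 → P
  i=10: I-Q = 18 → S
  i=11: L-J =  2 → C
  i=12: J-P = 20 → U
  i=13: I-T = 15 → P
  i=14: I-Q = 18 → S
  i=15: H-F =  2 → C
  i=16: K-Q = 20 → U
  i=17: R-C = 15 → P
  i=18: I-Q = 18 → S
  i=19: B-Z =  2 → C
  shifts repeat with period 4: UPSC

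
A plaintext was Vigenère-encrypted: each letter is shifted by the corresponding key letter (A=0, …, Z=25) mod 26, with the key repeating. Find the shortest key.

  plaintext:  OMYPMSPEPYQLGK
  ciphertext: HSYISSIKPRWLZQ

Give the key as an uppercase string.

TGA

  i= 0: H-O = 19 → T
  i= 1: S-M =  6 → G
  i= 2: Y-Y =  0 → A
  i= 3: I-P = 19 → T
  i= 4: S-M =  6 → G
  i= 5: S-S =  0 → A
  i= 6: I-P = 19 → T
  i= 7: K-E =  6 → G
  i= 8: P-P =  0 → A
  i= 9: R-Y = 19 → T
  i=10: W-Q =  6 → G
  i=11: L-L =  0 → A
  i=12: Z-G = 19 → T
  i=13: Q-K =  6 → G
  shifts repeat with period 3: TGA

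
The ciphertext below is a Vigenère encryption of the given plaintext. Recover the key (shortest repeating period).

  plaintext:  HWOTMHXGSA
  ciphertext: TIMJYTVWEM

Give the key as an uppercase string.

  i= 0: T-H = 12 → M
  i= 1: I-W = 12 → M
  i= 2: M-O = 24 → Y
  i= 3: J-T = 16 → Q
  i= 4: Y-M = 12 → M
  i= 5: T-H = 12 → M
  i= 6: V-X = 24 → Y
  i= 7: W-G = 16 → Q
  i= 8: E-S = 12 → M
  i= 9: M-A = 12 → M
  shifts repeat with period 4: MMYQ

MMYQ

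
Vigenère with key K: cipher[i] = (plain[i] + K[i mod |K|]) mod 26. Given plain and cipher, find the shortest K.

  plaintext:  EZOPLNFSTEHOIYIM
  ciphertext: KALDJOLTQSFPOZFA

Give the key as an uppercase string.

  i= 0: K-E =  6 → G
  i= 1: A-Z =  1 → B
  i= 2: L-O = 23 → X
  i= 3: D-P = 14 → O
  i= 4: J-L = 24 → Y
  i= 5: O-N =  1 → B
  i= 6: L-F =  6 → G
  i= 7: T-S =  1 → B
  i= 8: Q-T = 23 → X
  i= 9: S-E = 14 → O
  i=10: F-H = 24 → Y
  i=11: P-O =  1 → B
  i=12: O-I =  6 → G
  i=13: Z-Y =  1 → B
  i=14: F-I = 23 → X
  i=15: A-M = 14 → O
  shifts repeat with period 6: GBXOYB

GBXOYB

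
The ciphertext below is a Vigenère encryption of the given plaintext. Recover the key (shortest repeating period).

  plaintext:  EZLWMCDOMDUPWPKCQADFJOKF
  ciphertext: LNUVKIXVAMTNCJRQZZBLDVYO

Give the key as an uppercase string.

  i= 0: L-E =  7 → H
  i= 1: N-Z = 14 → O
  i= 2: U-L =  9 → J
  i= 3: V-W = 25 → Z
  i= 4: K-M = 24 → Y
  i= 5: I-C =  6 → G
  i= 6: X-D = 20 → U
  i= 7: V-O =  7 → H
  i= 8: A-M = 14 → O
  i= 9: M-D =  9 → J
  i=10: T-U = 25 → Z
  i=11: N-P = 24 → Y
  i=12: C-W =  6 → G
  i=13: J-P = 20 → U
  i=14: R-K =  7 → H
  i=15: Q-C = 14 → O
  i=16: Z-Q =  9 → J
  i=17: Z-A = 25 → Z
  i=18: B-D = 24 → Y
  i=19: L-F =  6 → G
  i=20: D-J = 20 → U
  i=21: V-O =  7 → H
  i=22: Y-K = 14 → O
  i=23: O-F =  9 → J
  shifts repeat with period 7: HOJZYGU

HOJZYGU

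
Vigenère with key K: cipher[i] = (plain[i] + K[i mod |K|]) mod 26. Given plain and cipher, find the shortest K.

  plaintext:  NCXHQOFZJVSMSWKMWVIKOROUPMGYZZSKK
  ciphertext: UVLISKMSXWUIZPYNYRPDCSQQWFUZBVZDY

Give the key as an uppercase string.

HTOBCW

  i= 0: U-N =  7 → H
  i= 1: V-C = 19 → T
  i= 2: L-X = 14 → O
  i= 3: I-H =  1 → B
  i= 4: S-Q =  2 → C
  i= 5: K-O = 22 → W
  i= 6: M-F =  7 → H
  i= 7: S-Z = 19 → T
  i= 8: X-J = 14 → O
  i= 9: W-V =  1 → B
  i=10: U-S =  2 → C
  i=11: I-M = 22 → W
  i=12: Z-S =  7 → H
  i=13: P-W = 19 → T
  i=14: Y-K = 14 → O
  i=15: N-M =  1 → B
  i=16: Y-W =  2 → C
  i=17: R-V = 22 → W
  i=18: P-I =  7 → H
  i=19: D-K = 19 → T
  i=20: C-O = 14 → O
  i=21: S-R =  1 → B
  i=22: Q-O =  2 → C
  i=23: Q-U = 22 → W
  i=24: W-P =  7 → H
  i=25: F-M = 19 → T
  i=26: U-G = 14 → O
  i=27: Z-Y =  1 → B
  i=28: B-Z =  2 → C
  i=29: V-Z = 22 → W
  i=30: Z-S =  7 → H
  i=31: D-K = 19 → T
  i=32: Y-K = 14 → O
  shifts repeat with period 6: HTOBCW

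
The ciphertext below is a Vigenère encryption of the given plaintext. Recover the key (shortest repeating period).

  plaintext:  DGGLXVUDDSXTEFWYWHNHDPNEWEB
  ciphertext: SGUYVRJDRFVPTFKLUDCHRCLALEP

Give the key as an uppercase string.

PAONYW

  i= 0: S-D = 15 → P
  i= 1: G-G =  0 → A
  i= 2: U-G = 14 → O
  i= 3: Y-L = 13 → N
  i= 4: V-X = 24 → Y
  i= 5: R-V = 22 → W
  i= 6: J-U = 15 → P
  i= 7: D-D =  0 → A
  i= 8: R-D = 14 → O
  i= 9: F-S = 13 → N
  i=10: V-X = 24 → Y
  i=11: P-T = 22 → W
  i=12: T-E = 15 → P
  i=13: F-F =  0 → A
  i=14: K-W = 14 → O
  i=15: L-Y = 13 → N
  i=16: U-W = 24 → Y
  i=17: D-H = 22 → W
  i=18: C-N = 15 → P
  i=19: H-H =  0 → A
  i=20: R-D = 14 → O
  i=21: C-P = 13 → N
  i=22: L-N = 24 → Y
  i=23: A-E = 22 → W
  i=24: L-W = 15 → P
  i=25: E-E =  0 → A
  i=26: P-B = 14 → O
  shifts repeat with period 6: PAONYW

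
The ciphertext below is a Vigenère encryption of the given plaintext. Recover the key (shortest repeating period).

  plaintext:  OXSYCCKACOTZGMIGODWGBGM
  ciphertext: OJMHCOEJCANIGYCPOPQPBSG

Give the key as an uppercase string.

  i= 0: O-O =  0 → A
  i= 1: J-X = 12 → M
  i= 2: M-S = 20 → U
  i= 3: H-Y =  9 → J
  i= 4: C-C =  0 → A
  i= 5: O-C = 12 → M
  i= 6: E-K = 20 → U
  i= 7: J-A =  9 → J
  i= 8: C-C =  0 → A
  i= 9: A-O = 12 → M
  i=10: N-T = 20 → U
  i=11: I-Z =  9 → J
  i=12: G-G =  0 → A
  i=13: Y-M = 12 → M
  i=14: C-I = 20 → U
  i=15: P-G =  9 → J
  i=16: O-O =  0 → A
  i=17: P-D = 12 → M
  i=18: Q-W = 20 → U
  i=19: P-G =  9 → J
  i=20: B-B =  0 → A
  i=21: S-G = 12 → M
  i=22: G-M = 20 → U
  shifts repeat with period 4: AMUJ

AMUJ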